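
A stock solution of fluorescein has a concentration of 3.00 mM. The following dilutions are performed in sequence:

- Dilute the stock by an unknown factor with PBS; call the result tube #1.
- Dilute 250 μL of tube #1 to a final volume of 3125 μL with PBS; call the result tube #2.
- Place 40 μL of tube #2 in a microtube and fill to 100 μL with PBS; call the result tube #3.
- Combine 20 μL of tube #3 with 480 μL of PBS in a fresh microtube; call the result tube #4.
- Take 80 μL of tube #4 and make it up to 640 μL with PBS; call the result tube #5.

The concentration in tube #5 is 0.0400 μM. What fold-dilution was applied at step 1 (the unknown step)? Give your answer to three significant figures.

12.0-fold

Step 1: unknown factor x
Step 2: 250 μL brought to 3125 μL → factor 3125/250 = 12.5
Step 3: 40 μL brought to 100 μL → factor 100/40 = 2.5
Step 4: 20 μL + 480 μL = 500 μL total → factor 500/20 = 25
Step 5: 80 μL brought to 640 μL → factor 640/80 = 8
Product of known-step factors = 6250
Overall factor = 3.00 mM / (0.0400 μM) = 75000
x = 75000 / 6250 = 12.0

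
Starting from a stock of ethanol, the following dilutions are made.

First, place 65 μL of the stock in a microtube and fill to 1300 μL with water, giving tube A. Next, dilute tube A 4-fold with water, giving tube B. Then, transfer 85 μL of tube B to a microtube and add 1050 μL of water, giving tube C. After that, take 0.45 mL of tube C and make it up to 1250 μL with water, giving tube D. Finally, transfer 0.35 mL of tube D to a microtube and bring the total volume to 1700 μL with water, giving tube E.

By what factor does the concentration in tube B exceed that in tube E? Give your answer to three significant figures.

Step 1: 65 μL brought to 1300 μL → factor 1300/65 = 20
Step 2: 4-fold → factor 4
Step 3: 85 μL + 1050 μL = 1135 μL total → factor 1135/85 = 13.353
Step 4: 0.45 mL brought to 1250 μL → factor 1.25/0.45 = 2.7778
Step 5: 0.35 mL brought to 1700 μL → factor 1.7/0.35 = 4.8571
Dilution factor to tube B = 80; to tube E = 14413
[tube B]/[tube E] = (factor to tube E)/(factor to tube B) = 14413/80 = 180

180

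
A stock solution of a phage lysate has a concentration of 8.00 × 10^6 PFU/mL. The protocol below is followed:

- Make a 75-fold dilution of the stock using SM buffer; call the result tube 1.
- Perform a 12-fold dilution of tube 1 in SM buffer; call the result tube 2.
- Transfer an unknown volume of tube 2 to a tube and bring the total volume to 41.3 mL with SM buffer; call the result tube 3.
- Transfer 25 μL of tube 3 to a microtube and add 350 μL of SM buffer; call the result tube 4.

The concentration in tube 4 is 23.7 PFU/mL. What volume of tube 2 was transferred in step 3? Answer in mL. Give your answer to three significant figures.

Step 1: 75-fold → factor 75
Step 2: 12-fold → factor 12
Step 3: v brought to 41.3 mL → factor = 41.3 mL/v
Step 4: 25 μL + 350 μL = 375 μL total → factor 375/25 = 15
Product of known-step factors = 13500
Overall factor = 8.00 × 10^6 PFU/mL / (23.7 PFU/mL) = 3.3755 × 10^5
Step-3 factor = 3.3755 × 10^5 / 13500 = 25.004
v = 41.3 mL / 25.004 = 1.65 mL

1.65 mL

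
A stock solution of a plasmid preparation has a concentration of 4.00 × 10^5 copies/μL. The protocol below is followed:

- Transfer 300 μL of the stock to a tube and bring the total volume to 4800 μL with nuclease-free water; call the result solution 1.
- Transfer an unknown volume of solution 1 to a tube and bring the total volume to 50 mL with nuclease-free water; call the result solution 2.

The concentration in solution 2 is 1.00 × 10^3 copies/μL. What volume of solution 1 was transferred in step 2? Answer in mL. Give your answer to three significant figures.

Step 1: 300 μL brought to 4800 μL → factor 4800/300 = 16
Step 2: v brought to 50 mL → factor = 50 mL/v
Product of known-step factors = 16
Overall factor = 4.00 × 10^5 copies/μL / (1.00 × 10^3 copies/μL) = 400
Step-2 factor = 400 / 16 = 25
v = 50 mL / 25 = 2.00 mL

2.00 mL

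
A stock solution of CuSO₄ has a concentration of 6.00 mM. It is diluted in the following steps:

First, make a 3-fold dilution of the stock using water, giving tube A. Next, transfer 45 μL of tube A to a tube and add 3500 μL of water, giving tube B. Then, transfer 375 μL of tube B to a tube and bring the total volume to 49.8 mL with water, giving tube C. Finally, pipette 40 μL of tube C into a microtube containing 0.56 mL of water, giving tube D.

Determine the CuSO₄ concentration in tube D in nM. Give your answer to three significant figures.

12.7 nM

Step 1: 3-fold → factor 3
Step 2: 45 μL + 3500 μL = 3545 μL total → factor 3545/45 = 78.778
Step 3: 375 μL brought to 49.8 mL → factor 49800/375 = 132.8
Step 4: 40 μL + 0.56 mL = 600 μL total → factor 600/40 = 15
Overall dilution factor = 3 × 78.778 × 132.8 × 15 = 4.7078 × 10^5
Final = 6.00 mM / 4.7078 × 10^5 = 1.274 × 10^-5 mM = 12.7 nM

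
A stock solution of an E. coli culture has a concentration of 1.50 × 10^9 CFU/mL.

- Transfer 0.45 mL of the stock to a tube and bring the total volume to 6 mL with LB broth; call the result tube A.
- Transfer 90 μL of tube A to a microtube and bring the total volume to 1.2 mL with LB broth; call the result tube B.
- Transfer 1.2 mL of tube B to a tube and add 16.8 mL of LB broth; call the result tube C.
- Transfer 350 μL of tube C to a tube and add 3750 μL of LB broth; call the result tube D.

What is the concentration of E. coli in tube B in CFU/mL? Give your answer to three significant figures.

8.44 × 10^6 CFU/mL

Step 1: 0.45 mL brought to 6 mL → factor 6/0.45 = 13.333
Step 2: 90 μL brought to 1.2 mL → factor 1200/90 = 13.333
Dilution factor through tube B = 13.333 × 13.333 = 177.78
[tube B] = 1.50 × 10^9 CFU/mL / 177.78 = 8.44 × 10^6 CFU/mL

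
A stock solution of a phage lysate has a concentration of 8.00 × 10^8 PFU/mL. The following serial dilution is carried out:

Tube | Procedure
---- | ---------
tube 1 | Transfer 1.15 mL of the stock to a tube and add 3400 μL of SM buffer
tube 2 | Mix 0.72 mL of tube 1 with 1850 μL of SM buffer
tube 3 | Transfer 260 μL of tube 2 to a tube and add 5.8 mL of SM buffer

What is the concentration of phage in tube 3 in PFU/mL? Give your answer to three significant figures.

Step 1: 1.15 mL + 3400 μL = 4.55 mL total → factor 4.55/1.15 = 3.9565
Step 2: 0.72 mL + 1850 μL = 2.57 mL total → factor 2.57/0.72 = 3.5694
Step 3: 260 μL + 5.8 mL = 6060 μL total → factor 6060/260 = 23.308
Overall dilution factor = 3.9565 × 3.5694 × 23.308 = 329.16
Final = 8.00 × 10^8 PFU/mL / 329.16 = 2.43 × 10^6 PFU/mL

2.43 × 10^6 PFU/mL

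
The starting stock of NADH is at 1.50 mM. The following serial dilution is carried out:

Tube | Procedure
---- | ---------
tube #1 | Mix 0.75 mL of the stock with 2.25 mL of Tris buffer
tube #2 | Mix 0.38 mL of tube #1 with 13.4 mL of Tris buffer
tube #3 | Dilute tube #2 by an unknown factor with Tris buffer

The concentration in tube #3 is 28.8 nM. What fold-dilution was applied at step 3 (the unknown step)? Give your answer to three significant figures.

Step 1: 0.75 mL + 2.25 mL = 3 mL total → factor 3/0.75 = 4
Step 2: 0.38 mL + 13.4 mL = 13.78 mL total → factor 13.78/0.38 = 36.263
Step 3: unknown factor x
Product of known-step factors = 145.05
Overall factor = 1.50 mM / (28.8 nM) = 52083
x = 52083 / 145.05 = 359

359-fold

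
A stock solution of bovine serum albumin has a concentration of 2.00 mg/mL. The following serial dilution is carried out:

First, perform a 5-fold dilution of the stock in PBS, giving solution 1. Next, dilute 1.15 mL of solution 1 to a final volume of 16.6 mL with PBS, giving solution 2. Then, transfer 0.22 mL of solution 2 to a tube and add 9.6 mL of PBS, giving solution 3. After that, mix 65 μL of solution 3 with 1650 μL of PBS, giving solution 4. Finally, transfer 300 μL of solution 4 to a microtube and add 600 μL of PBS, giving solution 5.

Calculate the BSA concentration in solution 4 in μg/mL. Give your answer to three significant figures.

Step 1: 5-fold → factor 5
Step 2: 1.15 mL brought to 16.6 mL → factor 16.6/1.15 = 14.435
Step 3: 0.22 mL + 9.6 mL = 9.82 mL total → factor 9.82/0.22 = 44.636
Step 4: 65 μL + 1650 μL = 1715 μL total → factor 1715/65 = 26.385
Dilution factor through solution 4 = 5 × 14.435 × 44.636 × 26.385 = 85000
[solution 4] = 2.00 mg/mL / 85000 = 2.353 × 10^-5 mg/mL = 0.0235 μg/mL

0.0235 μg/mL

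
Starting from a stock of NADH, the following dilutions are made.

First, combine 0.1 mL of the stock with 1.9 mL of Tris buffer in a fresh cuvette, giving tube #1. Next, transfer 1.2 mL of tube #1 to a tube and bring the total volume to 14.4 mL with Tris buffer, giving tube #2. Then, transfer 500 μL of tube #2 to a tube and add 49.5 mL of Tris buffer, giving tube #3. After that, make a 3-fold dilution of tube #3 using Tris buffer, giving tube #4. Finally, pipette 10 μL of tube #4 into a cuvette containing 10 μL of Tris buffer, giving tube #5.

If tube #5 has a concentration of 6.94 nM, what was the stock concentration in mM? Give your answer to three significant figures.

Step 1: 0.1 mL + 1.9 mL = 2 mL total → factor 2/0.1 = 20
Step 2: 1.2 mL brought to 14.4 mL → factor 14.4/1.2 = 12
Step 3: 500 μL + 49.5 mL = 50000 μL total → factor 50000/500 = 100
Step 4: 3-fold → factor 3
Step 5: 10 μL + 10 μL = 20 μL total → factor 20/10 = 2
Overall dilution factor = 20 × 12 × 100 × 3 × 2 = 1.44 × 10^5
Stock = 6.94 nM × 1.44 × 10^5 = 9.994 × 10^5 nM = 0.999 mM

0.999 mM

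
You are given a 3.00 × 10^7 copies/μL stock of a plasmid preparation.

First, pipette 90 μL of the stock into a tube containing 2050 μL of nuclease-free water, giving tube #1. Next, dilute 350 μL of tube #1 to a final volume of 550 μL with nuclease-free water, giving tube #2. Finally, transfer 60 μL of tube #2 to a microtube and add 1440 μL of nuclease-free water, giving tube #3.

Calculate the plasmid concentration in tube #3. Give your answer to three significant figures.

3.21 × 10^4 copies/μL

Step 1: 90 μL + 2050 μL = 2140 μL total → factor 2140/90 = 23.778
Step 2: 350 μL brought to 550 μL → factor 550/350 = 1.5714
Step 3: 60 μL + 1440 μL = 1500 μL total → factor 1500/60 = 25
Dilution factor through tube #3 = 23.778 × 1.5714 × 25 = 934.13
[tube #3] = 3.00 × 10^7 copies/μL / 934.13 = 3.21 × 10^4 copies/μL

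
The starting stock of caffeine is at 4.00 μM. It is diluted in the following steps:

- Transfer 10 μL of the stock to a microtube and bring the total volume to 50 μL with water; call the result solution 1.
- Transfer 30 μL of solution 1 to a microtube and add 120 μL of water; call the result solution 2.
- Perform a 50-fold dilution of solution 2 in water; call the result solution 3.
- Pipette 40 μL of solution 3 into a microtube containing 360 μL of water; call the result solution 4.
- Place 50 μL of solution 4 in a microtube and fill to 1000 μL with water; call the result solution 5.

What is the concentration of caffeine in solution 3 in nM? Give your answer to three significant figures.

3.20 nM

Step 1: 10 μL brought to 50 μL → factor 50/10 = 5
Step 2: 30 μL + 120 μL = 150 μL total → factor 150/30 = 5
Step 3: 50-fold → factor 50
Dilution factor through solution 3 = 5 × 5 × 50 = 1250
[solution 3] = 4.00 μM / 1250 = 0.003200 μM = 3.20 nM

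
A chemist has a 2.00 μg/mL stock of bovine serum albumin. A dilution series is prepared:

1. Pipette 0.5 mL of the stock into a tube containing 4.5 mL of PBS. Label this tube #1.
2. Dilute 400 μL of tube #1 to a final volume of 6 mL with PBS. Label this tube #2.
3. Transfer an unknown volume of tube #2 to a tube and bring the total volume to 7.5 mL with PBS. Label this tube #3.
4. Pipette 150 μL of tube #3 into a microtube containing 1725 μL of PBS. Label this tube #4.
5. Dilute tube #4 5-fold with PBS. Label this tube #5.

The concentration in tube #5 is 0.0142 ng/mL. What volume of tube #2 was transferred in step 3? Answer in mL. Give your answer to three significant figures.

Step 1: 0.5 mL + 4.5 mL = 5 mL total → factor 5/0.5 = 10
Step 2: 400 μL brought to 6 mL → factor 6000/400 = 15
Step 3: v brought to 7.5 mL → factor = 7.5 mL/v
Step 4: 150 μL + 1725 μL = 1875 μL total → factor 1875/150 = 12.5
Step 5: 5-fold → factor 5
Product of known-step factors = 9375
Overall factor = 2.00 μg/mL / (0.0142 ng/mL) = 1.4085 × 10^5
Step-3 factor = 1.4085 × 10^5 / 9375 = 15.023
v = 7.5 mL / 15.023 = 0.499 mL

0.499 mL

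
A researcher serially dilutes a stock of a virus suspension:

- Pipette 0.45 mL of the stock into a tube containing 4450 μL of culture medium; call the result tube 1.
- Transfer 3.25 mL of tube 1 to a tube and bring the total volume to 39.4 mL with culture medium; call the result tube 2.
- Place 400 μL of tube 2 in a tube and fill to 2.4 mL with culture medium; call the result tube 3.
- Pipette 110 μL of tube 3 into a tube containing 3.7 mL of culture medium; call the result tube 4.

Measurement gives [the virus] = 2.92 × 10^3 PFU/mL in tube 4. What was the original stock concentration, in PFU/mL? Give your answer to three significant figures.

8.01 × 10^7 PFU/mL

Step 1: 0.45 mL + 4450 μL = 4.9 mL total → factor 4.9/0.45 = 10.889
Step 2: 3.25 mL brought to 39.4 mL → factor 39.4/3.25 = 12.123
Step 3: 400 μL brought to 2.4 mL → factor 2400/400 = 6
Step 4: 110 μL + 3.7 mL = 3810 μL total → factor 3810/110 = 34.636
Overall dilution factor = 10.889 × 12.123 × 6 × 34.636 = 27433
Stock = 2.92 × 10^3 PFU/mL × 27433 = 8.01 × 10^7 PFU/mL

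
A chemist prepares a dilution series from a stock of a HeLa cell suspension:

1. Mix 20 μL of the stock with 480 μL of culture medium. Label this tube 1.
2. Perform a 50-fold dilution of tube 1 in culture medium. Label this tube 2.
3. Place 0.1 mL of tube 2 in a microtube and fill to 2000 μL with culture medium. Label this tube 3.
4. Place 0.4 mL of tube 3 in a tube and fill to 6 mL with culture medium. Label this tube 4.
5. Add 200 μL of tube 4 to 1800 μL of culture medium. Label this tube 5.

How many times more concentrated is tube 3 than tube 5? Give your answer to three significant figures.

150

Step 1: 20 μL + 480 μL = 500 μL total → factor 500/20 = 25
Step 2: 50-fold → factor 50
Step 3: 0.1 mL brought to 2000 μL → factor 2/0.1 = 20
Step 4: 0.4 mL brought to 6 mL → factor 6/0.4 = 15
Step 5: 200 μL + 1800 μL = 2000 μL total → factor 2000/200 = 10
Dilution factor to tube 3 = 25000; to tube 5 = 3.75 × 10^6
[tube 3]/[tube 5] = (factor to tube 5)/(factor to tube 3) = 3.75 × 10^6/25000 = 150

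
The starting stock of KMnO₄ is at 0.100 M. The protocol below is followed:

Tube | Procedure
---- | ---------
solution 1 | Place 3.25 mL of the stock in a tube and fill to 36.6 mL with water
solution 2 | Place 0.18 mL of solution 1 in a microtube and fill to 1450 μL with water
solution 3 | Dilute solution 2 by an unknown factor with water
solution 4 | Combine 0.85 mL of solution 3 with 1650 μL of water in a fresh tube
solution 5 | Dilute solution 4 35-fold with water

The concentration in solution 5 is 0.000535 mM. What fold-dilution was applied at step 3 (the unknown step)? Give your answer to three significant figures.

Step 1: 3.25 mL brought to 36.6 mL → factor 36.6/3.25 = 11.262
Step 2: 0.18 mL brought to 1450 μL → factor 1.45/0.18 = 8.0556
Step 3: unknown factor x
Step 4: 0.85 mL + 1650 μL = 2.5 mL total → factor 2.5/0.85 = 2.9412
Step 5: 35-fold → factor 35
Product of known-step factors = 9338.6
Overall factor = 0.100 M / (0.000535 mM) = 1.8692 × 10^5
x = 1.8692 × 10^5 / 9338.6 = 20.0

20.0-fold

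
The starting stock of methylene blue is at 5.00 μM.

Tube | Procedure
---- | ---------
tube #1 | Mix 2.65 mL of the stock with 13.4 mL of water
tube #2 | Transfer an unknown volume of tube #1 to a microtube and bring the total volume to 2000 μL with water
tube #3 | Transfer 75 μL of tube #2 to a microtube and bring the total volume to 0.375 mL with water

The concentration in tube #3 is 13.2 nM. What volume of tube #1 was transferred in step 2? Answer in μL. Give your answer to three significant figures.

160 μL

Step 1: 2.65 mL + 13.4 mL = 16.05 mL total → factor 16.05/2.65 = 6.0566
Step 2: v brought to 2000 μL → factor = 2000 μL/v
Step 3: 75 μL brought to 0.375 mL → factor 375/75 = 5
Product of known-step factors = 30.283
Overall factor = 5.00 μM / (13.2 nM) = 378.79
Step-2 factor = 378.79 / 30.283 = 12.508
v = 2000 μL / 12.508 = 160 μL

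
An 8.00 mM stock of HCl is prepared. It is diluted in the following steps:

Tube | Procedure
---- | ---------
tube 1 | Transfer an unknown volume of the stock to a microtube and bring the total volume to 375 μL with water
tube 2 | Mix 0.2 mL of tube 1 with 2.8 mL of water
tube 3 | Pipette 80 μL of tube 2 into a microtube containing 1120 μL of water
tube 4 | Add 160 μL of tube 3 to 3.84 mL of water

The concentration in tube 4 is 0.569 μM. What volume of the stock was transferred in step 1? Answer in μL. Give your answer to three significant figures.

Step 1: v brought to 375 μL → factor = 375 μL/v
Step 2: 0.2 mL + 2.8 mL = 3 mL total → factor 3/0.2 = 15
Step 3: 80 μL + 1120 μL = 1200 μL total → factor 1200/80 = 15
Step 4: 160 μL + 3.84 mL = 4000 μL total → factor 4000/160 = 25
Product of known-step factors = 5625
Overall factor = 8.00 mM / (0.569 μM) = 14060
Step-1 factor = 14060 / 5625 = 2.4995
v = 375 μL / 2.4995 = 150 μL

150 μL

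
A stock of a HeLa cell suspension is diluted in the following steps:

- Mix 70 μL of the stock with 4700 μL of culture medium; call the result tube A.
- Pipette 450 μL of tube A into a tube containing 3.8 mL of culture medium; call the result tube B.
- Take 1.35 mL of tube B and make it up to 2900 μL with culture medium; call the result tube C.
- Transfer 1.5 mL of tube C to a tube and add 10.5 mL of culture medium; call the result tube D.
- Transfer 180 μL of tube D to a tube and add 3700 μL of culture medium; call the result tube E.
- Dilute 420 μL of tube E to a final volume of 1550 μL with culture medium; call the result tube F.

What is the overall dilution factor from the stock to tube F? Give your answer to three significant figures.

8.80 × 10^5

Step 1: 70 μL + 4700 μL = 4770 μL total → factor 4770/70 = 68.143
Step 2: 450 μL + 3.8 mL = 4250 μL total → factor 4250/450 = 9.4444
Step 3: 1.35 mL brought to 2900 μL → factor 2.9/1.35 = 2.1481
Step 4: 1.5 mL + 10.5 mL = 12 mL total → factor 12/1.5 = 8
Step 5: 180 μL + 3700 μL = 3880 μL total → factor 3880/180 = 21.556
Step 6: 420 μL brought to 1550 μL → factor 1550/420 = 3.6905
Overall dilution factor = 68.143 × 9.4444 × 2.1481 × 8 × 21.556 × 3.6905 = 8.7982 × 10^5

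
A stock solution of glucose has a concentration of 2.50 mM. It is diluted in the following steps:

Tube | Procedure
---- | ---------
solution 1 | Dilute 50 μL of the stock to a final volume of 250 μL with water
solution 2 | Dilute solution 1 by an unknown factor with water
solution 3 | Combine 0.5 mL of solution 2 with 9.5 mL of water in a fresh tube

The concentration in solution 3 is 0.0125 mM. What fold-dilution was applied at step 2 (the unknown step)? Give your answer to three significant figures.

2.00-fold

Step 1: 50 μL brought to 250 μL → factor 250/50 = 5
Step 2: unknown factor x
Step 3: 0.5 mL + 9.5 mL = 10 mL total → factor 10/0.5 = 20
Product of known-step factors = 100
Overall factor = 2.50 mM / (0.0125 mM) = 200
x = 200 / 100 = 2.00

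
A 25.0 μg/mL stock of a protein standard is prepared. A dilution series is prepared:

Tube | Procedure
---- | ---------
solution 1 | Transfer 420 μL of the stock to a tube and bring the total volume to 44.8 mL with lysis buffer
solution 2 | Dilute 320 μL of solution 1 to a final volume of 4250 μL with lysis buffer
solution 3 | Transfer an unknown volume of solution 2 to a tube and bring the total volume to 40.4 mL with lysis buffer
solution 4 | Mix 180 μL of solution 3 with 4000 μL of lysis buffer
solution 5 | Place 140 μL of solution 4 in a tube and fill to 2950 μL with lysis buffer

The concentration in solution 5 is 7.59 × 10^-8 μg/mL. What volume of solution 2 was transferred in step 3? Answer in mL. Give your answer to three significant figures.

Step 1: 420 μL brought to 44.8 mL → factor 44800/420 = 106.67
Step 2: 320 μL brought to 4250 μL → factor 4250/320 = 13.281
Step 3: v brought to 40.4 mL → factor = 40.4 mL/v
Step 4: 180 μL + 4000 μL = 4180 μL total → factor 4180/180 = 23.222
Step 5: 140 μL brought to 2950 μL → factor 2950/140 = 21.071
Product of known-step factors = 6.9321 × 10^5
Overall factor = 25.0 μg/mL / (7.59 × 10^-8 μg/mL) = 3.2938 × 10^8
Step-3 factor = 3.2938 × 10^8 / 6.9321 × 10^5 = 475.15
v = 40.4 mL / 475.15 = 0.0850 mL

0.0850 mL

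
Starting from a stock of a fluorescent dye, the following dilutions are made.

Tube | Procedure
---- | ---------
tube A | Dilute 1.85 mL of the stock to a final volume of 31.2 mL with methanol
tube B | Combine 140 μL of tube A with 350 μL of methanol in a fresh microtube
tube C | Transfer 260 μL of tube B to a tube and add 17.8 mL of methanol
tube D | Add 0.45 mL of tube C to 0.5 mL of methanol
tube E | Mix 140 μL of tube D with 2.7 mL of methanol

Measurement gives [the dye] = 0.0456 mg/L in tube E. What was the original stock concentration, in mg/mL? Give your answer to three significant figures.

Step 1: 1.85 mL brought to 31.2 mL → factor 31.2/1.85 = 16.865
Step 2: 140 μL + 350 μL = 490 μL total → factor 490/140 = 3.5
Step 3: 260 μL + 17.8 mL = 18060 μL total → factor 18060/260 = 69.462
Step 4: 0.45 mL + 0.5 mL = 0.95 mL total → factor 0.95/0.45 = 2.1111
Step 5: 140 μL + 2.7 mL = 2840 μL total → factor 2840/140 = 20.286
Overall dilution factor = 16.865 × 3.5 × 69.462 × 2.1111 × 20.286 = 1.7559 × 10^5
Stock = 0.0456 mg/L × 1.7559 × 10^5 = 8007 mg/L = 8.01 mg/mL

8.01 mg/mL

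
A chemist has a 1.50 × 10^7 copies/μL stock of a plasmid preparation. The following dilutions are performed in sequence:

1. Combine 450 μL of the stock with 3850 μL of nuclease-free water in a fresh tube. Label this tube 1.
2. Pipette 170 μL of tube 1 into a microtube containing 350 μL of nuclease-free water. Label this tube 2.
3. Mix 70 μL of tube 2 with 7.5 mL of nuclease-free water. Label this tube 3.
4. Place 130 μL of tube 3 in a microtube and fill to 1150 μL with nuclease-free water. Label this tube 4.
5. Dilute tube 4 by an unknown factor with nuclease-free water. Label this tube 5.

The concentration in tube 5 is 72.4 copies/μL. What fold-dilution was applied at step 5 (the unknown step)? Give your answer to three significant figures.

Step 1: 450 μL + 3850 μL = 4300 μL total → factor 4300/450 = 9.5556
Step 2: 170 μL + 350 μL = 520 μL total → factor 520/170 = 3.0588
Step 3: 70 μL + 7.5 mL = 7570 μL total → factor 7570/70 = 108.14
Step 4: 130 μL brought to 1150 μL → factor 1150/130 = 8.8462
Step 5: unknown factor x
Product of known-step factors = 27962
Overall factor = 1.50 × 10^7 copies/μL / (72.4 copies/μL) = 2.0718 × 10^5
x = 2.0718 × 10^5 / 27962 = 7.41

7.41-fold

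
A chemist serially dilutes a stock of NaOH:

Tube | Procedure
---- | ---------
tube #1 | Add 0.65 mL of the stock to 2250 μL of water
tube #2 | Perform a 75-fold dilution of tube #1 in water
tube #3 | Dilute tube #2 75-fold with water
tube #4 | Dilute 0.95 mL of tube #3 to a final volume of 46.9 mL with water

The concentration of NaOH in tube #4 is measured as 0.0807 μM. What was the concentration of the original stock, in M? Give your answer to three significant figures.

Step 1: 0.65 mL + 2250 μL = 2.9 mL total → factor 2.9/0.65 = 4.4615
Step 2: 75-fold → factor 75
Step 3: 75-fold → factor 75
Step 4: 0.95 mL brought to 46.9 mL → factor 46.9/0.95 = 49.368
Overall dilution factor = 4.4615 × 75 × 75 × 49.368 = 1.239 × 10^6
Stock = 0.0807 μM × 1.239 × 10^6 = 9.998 × 10^4 μM = 0.100 M

0.100 M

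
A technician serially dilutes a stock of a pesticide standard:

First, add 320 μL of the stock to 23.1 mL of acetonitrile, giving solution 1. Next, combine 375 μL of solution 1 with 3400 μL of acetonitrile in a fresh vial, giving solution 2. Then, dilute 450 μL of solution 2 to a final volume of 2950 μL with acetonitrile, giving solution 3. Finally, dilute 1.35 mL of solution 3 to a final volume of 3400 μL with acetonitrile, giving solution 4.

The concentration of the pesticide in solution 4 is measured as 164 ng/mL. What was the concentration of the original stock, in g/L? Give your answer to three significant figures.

Step 1: 320 μL + 23.1 mL = 23420 μL total → factor 23420/320 = 73.188
Step 2: 375 μL + 3400 μL = 3775 μL total → factor 3775/375 = 10.067
Step 3: 450 μL brought to 2950 μL → factor 2950/450 = 6.5556
Step 4: 1.35 mL brought to 3400 μL → factor 3.4/1.35 = 2.5185
Overall dilution factor = 73.188 × 10.067 × 6.5556 × 2.5185 = 12164
Stock = 164 ng/mL × 12164 = 1.995 × 10^6 ng/mL = 1.99 g/L

1.99 g/L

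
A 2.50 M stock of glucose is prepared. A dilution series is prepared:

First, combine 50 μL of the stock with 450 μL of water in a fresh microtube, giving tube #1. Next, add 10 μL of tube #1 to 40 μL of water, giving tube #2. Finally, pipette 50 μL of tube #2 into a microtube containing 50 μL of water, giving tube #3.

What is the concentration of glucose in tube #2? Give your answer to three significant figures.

Step 1: 50 μL + 450 μL = 500 μL total → factor 500/50 = 10
Step 2: 10 μL + 40 μL = 50 μL total → factor 50/10 = 5
Dilution factor through tube #2 = 10 × 5 = 50
[tube #2] = 2.50 M / 50 = 0.0500 M

0.0500 M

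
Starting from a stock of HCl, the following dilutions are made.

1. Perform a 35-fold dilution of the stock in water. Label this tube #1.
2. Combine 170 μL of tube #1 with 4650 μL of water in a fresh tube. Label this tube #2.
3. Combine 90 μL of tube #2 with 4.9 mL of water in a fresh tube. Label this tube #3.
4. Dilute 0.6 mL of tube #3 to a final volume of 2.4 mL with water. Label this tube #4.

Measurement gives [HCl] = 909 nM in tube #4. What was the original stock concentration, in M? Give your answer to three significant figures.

0.200 M

Step 1: 35-fold → factor 35
Step 2: 170 μL + 4650 μL = 4820 μL total → factor 4820/170 = 28.353
Step 3: 90 μL + 4.9 mL = 4990 μL total → factor 4990/90 = 55.444
Step 4: 0.6 mL brought to 2.4 mL → factor 2.4/0.6 = 4
Overall dilution factor = 35 × 28.353 × 55.444 × 4 = 2.2008 × 10^5
Stock = 909 nM × 2.2008 × 10^5 = 2.001 × 10^8 nM = 0.200 M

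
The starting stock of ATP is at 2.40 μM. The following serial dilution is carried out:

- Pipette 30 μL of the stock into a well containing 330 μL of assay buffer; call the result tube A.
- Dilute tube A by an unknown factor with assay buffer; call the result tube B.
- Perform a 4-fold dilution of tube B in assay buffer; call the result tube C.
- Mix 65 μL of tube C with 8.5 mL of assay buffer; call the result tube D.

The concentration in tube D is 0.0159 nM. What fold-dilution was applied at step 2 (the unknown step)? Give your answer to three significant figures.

23.9-fold

Step 1: 30 μL + 330 μL = 360 μL total → factor 360/30 = 12
Step 2: unknown factor x
Step 3: 4-fold → factor 4
Step 4: 65 μL + 8.5 mL = 8565 μL total → factor 8565/65 = 131.77
Product of known-step factors = 6324.9
Overall factor = 2.40 μM / (0.0159 nM) = 1.5094 × 10^5
x = 1.5094 × 10^5 / 6324.9 = 23.9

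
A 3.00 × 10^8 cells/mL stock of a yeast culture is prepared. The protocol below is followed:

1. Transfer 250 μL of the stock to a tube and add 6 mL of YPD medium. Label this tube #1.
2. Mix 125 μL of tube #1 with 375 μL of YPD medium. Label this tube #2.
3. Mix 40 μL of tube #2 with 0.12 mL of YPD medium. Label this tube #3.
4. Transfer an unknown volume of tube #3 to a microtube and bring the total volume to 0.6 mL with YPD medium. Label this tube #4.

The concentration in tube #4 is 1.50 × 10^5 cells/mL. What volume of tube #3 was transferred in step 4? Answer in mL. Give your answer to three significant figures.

Step 1: 250 μL + 6 mL = 6250 μL total → factor 6250/250 = 25
Step 2: 125 μL + 375 μL = 500 μL total → factor 500/125 = 4
Step 3: 40 μL + 0.12 mL = 160 μL total → factor 160/40 = 4
Step 4: v brought to 0.6 mL → factor = 0.6 mL/v
Product of known-step factors = 400
Overall factor = 3.00 × 10^8 cells/mL / (1.50 × 10^5 cells/mL) = 2000
Step-4 factor = 2000 / 400 = 5
v = 0.6 mL / 5 = 0.120 mL

0.120 mL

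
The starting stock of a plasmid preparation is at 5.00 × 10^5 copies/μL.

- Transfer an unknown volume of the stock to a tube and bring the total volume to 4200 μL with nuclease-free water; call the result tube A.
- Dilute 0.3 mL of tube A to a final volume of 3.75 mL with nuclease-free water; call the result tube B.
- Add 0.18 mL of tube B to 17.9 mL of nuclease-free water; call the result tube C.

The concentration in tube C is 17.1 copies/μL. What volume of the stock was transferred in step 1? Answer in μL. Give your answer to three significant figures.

Step 1: v brought to 4200 μL → factor = 4200 μL/v
Step 2: 0.3 mL brought to 3.75 mL → factor 3.75/0.3 = 12.5
Step 3: 0.18 mL + 17.9 mL = 18.08 mL total → factor 18.08/0.18 = 100.44
Product of known-step factors = 1255.6
Overall factor = 5.00 × 10^5 copies/μL / (17.1 copies/μL) = 29240
Step-1 factor = 29240 / 1255.6 = 23.288
v = 4200 μL / 23.288 = 180 μL

180 μL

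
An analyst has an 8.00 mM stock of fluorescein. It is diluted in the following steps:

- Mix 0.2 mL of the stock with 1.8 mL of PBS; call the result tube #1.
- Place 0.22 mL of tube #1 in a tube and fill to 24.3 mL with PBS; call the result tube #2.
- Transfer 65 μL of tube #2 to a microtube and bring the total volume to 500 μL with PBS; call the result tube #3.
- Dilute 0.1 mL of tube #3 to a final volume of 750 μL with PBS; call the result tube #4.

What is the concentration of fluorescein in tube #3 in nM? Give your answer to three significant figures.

Step 1: 0.2 mL + 1.8 mL = 2 mL total → factor 2/0.2 = 10
Step 2: 0.22 mL brought to 24.3 mL → factor 24.3/0.22 = 110.45
Step 3: 65 μL brought to 500 μL → factor 500/65 = 7.6923
Dilution factor through tube #3 = 10 × 110.45 × 7.6923 = 8496.5
[tube #3] = 8.00 mM / 8496.5 = 0.0009416 mM = 942 nM

942 nM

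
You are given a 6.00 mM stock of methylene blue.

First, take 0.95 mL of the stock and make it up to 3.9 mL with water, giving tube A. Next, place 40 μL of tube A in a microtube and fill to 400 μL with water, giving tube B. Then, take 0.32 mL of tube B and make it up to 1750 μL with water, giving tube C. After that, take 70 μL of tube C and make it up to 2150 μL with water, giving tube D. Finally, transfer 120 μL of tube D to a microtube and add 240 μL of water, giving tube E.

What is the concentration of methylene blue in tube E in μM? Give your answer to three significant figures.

0.290 μM

Step 1: 0.95 mL brought to 3.9 mL → factor 3.9/0.95 = 4.1053
Step 2: 40 μL brought to 400 μL → factor 400/40 = 10
Step 3: 0.32 mL brought to 1750 μL → factor 1.75/0.32 = 5.4688
Step 4: 70 μL brought to 2150 μL → factor 2150/70 = 30.714
Step 5: 120 μL + 240 μL = 360 μL total → factor 360/120 = 3
Overall dilution factor = 4.1053 × 10 × 5.4688 × 30.714 × 3 = 20687
Final = 6.00 mM / 20687 = 0.0002900 mM = 0.290 μM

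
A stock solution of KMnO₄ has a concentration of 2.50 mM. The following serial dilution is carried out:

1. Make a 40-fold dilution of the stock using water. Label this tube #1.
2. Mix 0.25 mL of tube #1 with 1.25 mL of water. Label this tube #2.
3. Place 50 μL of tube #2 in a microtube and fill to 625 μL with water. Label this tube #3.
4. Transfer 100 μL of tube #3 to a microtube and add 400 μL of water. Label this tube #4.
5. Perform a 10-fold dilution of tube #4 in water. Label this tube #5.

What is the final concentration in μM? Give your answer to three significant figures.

Step 1: 40-fold → factor 40
Step 2: 0.25 mL + 1.25 mL = 1.5 mL total → factor 1.5/0.25 = 6
Step 3: 50 μL brought to 625 μL → factor 625/50 = 12.5
Step 4: 100 μL + 400 μL = 500 μL total → factor 500/100 = 5
Step 5: 10-fold → factor 10
Overall dilution factor = 40 × 6 × 12.5 × 5 × 10 = 1.5 × 10^5
Final = 2.50 mM / 1.5 × 10^5 = 1.667 × 10^-5 mM = 0.0167 μM

0.0167 μM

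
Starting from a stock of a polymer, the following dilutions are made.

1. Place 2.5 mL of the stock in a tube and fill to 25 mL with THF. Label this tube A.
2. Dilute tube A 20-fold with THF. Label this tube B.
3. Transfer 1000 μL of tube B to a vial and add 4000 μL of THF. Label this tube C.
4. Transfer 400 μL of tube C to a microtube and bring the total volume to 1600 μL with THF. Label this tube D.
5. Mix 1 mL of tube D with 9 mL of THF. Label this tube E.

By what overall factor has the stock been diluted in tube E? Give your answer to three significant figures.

Step 1: 2.5 mL brought to 25 mL → factor 25/2.5 = 10
Step 2: 20-fold → factor 20
Step 3: 1000 μL + 4000 μL = 5000 μL total → factor 5000/1000 = 5
Step 4: 400 μL brought to 1600 μL → factor 1600/400 = 4
Step 5: 1 mL + 9 mL = 10 mL total → factor 10/1 = 10
Overall dilution factor = 10 × 20 × 5 × 4 × 10 = 40000

4.00 × 10^4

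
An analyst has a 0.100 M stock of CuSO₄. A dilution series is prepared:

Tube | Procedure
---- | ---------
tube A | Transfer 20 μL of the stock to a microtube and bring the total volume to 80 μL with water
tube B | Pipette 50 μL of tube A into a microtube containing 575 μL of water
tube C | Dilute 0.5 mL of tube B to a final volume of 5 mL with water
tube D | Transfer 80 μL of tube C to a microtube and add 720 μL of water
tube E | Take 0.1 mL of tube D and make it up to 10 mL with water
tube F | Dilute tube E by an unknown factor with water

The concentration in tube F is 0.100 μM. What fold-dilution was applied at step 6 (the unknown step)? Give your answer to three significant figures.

Step 1: 20 μL brought to 80 μL → factor 80/20 = 4
Step 2: 50 μL + 575 μL = 625 μL total → factor 625/50 = 12.5
Step 3: 0.5 mL brought to 5 mL → factor 5/0.5 = 10
Step 4: 80 μL + 720 μL = 800 μL total → factor 800/80 = 10
Step 5: 0.1 mL brought to 10 mL → factor 10/0.1 = 100
Step 6: unknown factor x
Product of known-step factors = 5 × 10^5
Overall factor = 0.100 M / (0.100 μM) = 1 × 10^6
x = 1 × 10^6 / 5 × 10^5 = 2.00

2.00-fold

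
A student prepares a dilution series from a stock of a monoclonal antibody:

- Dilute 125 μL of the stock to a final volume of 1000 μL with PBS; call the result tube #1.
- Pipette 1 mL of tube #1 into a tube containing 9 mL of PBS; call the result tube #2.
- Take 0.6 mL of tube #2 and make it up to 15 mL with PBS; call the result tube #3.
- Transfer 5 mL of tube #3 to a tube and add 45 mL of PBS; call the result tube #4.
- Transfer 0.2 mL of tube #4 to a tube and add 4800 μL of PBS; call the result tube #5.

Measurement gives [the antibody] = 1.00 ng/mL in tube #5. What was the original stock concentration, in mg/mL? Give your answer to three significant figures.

Step 1: 125 μL brought to 1000 μL → factor 1000/125 = 8
Step 2: 1 mL + 9 mL = 10 mL total → factor 10/1 = 10
Step 3: 0.6 mL brought to 15 mL → factor 15/0.6 = 25
Step 4: 5 mL + 45 mL = 50 mL total → factor 50/5 = 10
Step 5: 0.2 mL + 4800 μL = 5 mL total → factor 5/0.2 = 25
Overall dilution factor = 8 × 10 × 25 × 10 × 25 = 5 × 10^5
Stock = 1.00 ng/mL × 5 × 10^5 = 5.000 × 10^5 ng/mL = 0.500 mg/mL

0.500 mg/mL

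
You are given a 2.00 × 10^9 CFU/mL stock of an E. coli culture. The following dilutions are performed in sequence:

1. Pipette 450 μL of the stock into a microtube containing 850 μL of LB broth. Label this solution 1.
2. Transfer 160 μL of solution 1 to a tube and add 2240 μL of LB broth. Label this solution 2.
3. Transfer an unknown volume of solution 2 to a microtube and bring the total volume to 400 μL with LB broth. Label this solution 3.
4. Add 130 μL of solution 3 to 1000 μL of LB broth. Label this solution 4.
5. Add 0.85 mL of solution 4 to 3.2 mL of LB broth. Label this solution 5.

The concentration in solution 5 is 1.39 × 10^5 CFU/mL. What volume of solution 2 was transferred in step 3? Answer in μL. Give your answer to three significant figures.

49.9 μL

Step 1: 450 μL + 850 μL = 1300 μL total → factor 1300/450 = 2.8889
Step 2: 160 μL + 2240 μL = 2400 μL total → factor 2400/160 = 15
Step 3: v brought to 400 μL → factor = 400 μL/v
Step 4: 130 μL + 1000 μL = 1130 μL total → factor 1130/130 = 8.6923
Step 5: 0.85 mL + 3.2 mL = 4.05 mL total → factor 4.05/0.85 = 4.7647
Product of known-step factors = 1794.7
Overall factor = 2.00 × 10^9 CFU/mL / (1.39 × 10^5 CFU/mL) = 14388
Step-3 factor = 14388 / 1794.7 = 8.0172
v = 400 μL / 8.0172 = 49.9 μL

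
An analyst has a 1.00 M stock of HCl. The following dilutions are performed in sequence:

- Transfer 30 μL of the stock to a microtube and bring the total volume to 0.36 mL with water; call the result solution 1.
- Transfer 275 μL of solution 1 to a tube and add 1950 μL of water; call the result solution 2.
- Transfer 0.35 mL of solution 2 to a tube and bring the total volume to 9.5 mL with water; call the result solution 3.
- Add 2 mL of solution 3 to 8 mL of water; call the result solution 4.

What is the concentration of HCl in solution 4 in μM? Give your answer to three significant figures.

Step 1: 30 μL brought to 0.36 mL → factor 360/30 = 12
Step 2: 275 μL + 1950 μL = 2225 μL total → factor 2225/275 = 8.0909
Step 3: 0.35 mL brought to 9.5 mL → factor 9.5/0.35 = 27.143
Step 4: 2 mL + 8 mL = 10 mL total → factor 10/2 = 5
Overall dilution factor = 12 × 8.0909 × 27.143 × 5 = 13177
Final = 1.00 M / 13177 = 7.589 × 10^-5 M = 75.9 μM

75.9 μM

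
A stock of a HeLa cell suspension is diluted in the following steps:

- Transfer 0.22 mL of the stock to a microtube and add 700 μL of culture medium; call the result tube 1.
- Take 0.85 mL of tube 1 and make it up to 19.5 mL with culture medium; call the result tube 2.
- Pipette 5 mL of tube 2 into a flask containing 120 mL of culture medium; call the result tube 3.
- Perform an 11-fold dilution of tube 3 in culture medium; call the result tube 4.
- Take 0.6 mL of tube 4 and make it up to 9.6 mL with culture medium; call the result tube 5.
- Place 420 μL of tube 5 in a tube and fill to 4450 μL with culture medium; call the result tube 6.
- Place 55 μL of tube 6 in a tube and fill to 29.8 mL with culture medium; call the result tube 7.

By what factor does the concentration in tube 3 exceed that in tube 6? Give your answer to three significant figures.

1.86 × 10^3

Step 1: 0.22 mL + 700 μL = 0.92 mL total → factor 0.92/0.22 = 4.1818
Step 2: 0.85 mL brought to 19.5 mL → factor 19.5/0.85 = 22.941
Step 3: 5 mL + 120 mL = 125 mL total → factor 125/5 = 25
Step 4: 11-fold → factor 11
Step 5: 0.6 mL brought to 9.6 mL → factor 9.6/0.6 = 16
Step 6: 420 μL brought to 4450 μL → factor 4450/420 = 10.595
Dilution factor to tube 3 = 2398.4; to tube 6 = 4.4724 × 10^6
[tube 3]/[tube 6] = (factor to tube 6)/(factor to tube 3) = 4.4724 × 10^6/2398.4 = 1.86 × 10^3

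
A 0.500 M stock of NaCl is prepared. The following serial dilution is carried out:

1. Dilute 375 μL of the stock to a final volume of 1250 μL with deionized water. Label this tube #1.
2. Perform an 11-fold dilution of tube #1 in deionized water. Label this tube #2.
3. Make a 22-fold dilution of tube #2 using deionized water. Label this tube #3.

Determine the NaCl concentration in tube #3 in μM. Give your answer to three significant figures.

Step 1: 375 μL brought to 1250 μL → factor 1250/375 = 3.3333
Step 2: 11-fold → factor 11
Step 3: 22-fold → factor 22
Overall dilution factor = 3.3333 × 11 × 22 = 806.67
Final = 0.500 M / 806.67 = 0.0006198 M = 620 μM

620 μM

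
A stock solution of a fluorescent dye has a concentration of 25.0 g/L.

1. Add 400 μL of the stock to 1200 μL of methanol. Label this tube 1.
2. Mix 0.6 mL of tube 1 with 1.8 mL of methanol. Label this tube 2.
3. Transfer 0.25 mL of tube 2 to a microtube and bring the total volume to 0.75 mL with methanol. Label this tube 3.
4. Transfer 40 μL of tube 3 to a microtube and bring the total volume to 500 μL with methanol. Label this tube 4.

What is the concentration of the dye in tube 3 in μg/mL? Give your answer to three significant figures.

521 μg/mL

Step 1: 400 μL + 1200 μL = 1600 μL total → factor 1600/400 = 4
Step 2: 0.6 mL + 1.8 mL = 2.4 mL total → factor 2.4/0.6 = 4
Step 3: 0.25 mL brought to 0.75 mL → factor 0.75/0.25 = 3
Dilution factor through tube 3 = 4 × 4 × 3 = 48
[tube 3] = 25.0 g/L / 48 = 0.5208 g/L = 521 μg/mL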